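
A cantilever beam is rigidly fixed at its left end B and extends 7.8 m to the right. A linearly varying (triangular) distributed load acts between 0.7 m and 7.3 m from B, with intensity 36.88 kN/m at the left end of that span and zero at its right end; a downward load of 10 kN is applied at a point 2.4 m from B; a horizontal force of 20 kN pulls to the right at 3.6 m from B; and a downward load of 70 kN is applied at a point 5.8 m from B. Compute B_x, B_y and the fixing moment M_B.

Resultant of the triangular load: ½ × 36.88 × 6.6 = 121.704 kN, acting at 2.9 m from B (one-third of the span from the peak).
ΣF_x = 0: B_x + 20 = 0 → B_x = -20.00 kN.
ΣF_y = 0: B_y − ½·36.88·6.6 − 10 − 70 = 0 → B_y = 201.7 kN.
ΣM about B: M_B − (½·36.88·6.6)·2.9 − 10·2.4 − 70·5.8 = 0 → M_B = 782.9 kN·m.

B_x = -20.00 kN, B_y = 201.7 kN, M_B = 782.9 kN·m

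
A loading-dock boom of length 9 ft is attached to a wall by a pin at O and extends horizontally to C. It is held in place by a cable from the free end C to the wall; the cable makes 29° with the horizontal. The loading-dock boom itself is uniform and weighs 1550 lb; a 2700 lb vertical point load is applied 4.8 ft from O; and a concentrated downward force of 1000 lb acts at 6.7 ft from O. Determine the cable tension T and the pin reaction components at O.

T = 6104 lb, O_x = 5339 lb, O_y = 2291 lb

ΣM about O: T·sin29°·9 − 1550·4.5 − 2700·4.8 − 1000·6.7 = 0 → T = 26635/(9·0.48481) = 6104.34 ≈ 6104 lb.
ΣF_x = 0: O_x − T·cos29° = 0 → O_x = 6104.34 × 0.87462 = 5339 lb.
ΣF_y = 0: O_y + T·sin29° − 1550 − 2700 − 1000 = 0 → O_y = 5250 − 6104.34 × 0.48481 = 2291 lb.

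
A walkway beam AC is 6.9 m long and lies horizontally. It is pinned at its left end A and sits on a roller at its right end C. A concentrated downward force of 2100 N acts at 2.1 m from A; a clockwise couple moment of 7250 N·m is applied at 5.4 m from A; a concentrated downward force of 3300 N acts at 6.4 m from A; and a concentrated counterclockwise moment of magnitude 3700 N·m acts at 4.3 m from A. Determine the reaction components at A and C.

A_x = 0, A_y = 1186 N, C_y = 4214 N

Taking moments about A: C_y·6.9 − 2100·2.1 − 7250 − 3300·6.4 + 3700 = 0 → C_y = 29080/6.9 = 4214.49 ≈ 4214 N.
ΣF_y = 0: A_y + 4214.49 − 2100 − 3300 = 0 → A_y = 1186 N.
ΣF_x = 0: no horizontal applied forces, so A_x = 0.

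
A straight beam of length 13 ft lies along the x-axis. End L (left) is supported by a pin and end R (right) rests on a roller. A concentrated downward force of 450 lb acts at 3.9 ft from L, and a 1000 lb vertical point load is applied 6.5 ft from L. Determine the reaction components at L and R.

ΣM about L: R_y·13 − 450·3.9 − 1000·6.5 = 0 → R_y = 8255/13 = 635.0 lb.
ΣF_y = 0: L_y + 635 − 450 − 1000 = 0 → L_y = 815.0 lb.
ΣF_x = 0: no horizontal applied forces, so L_x = 0.

L_x = 0, L_y = 815.0 lb, R_y = 635.0 lb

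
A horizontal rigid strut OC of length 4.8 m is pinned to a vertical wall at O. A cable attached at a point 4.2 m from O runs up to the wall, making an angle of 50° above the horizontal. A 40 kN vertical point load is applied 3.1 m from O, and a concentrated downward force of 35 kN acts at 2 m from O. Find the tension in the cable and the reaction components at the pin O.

ΣM about O: T·sin50°·4.2 − 40·3.1 − 35·2 = 0 → T = 194/(4.2·0.766044) = 60.2974 ≈ 60.30 kN.
ΣF_x = 0: O_x − T·cos50° = 0 → O_x = 60.2974 × 0.642788 = 38.76 kN.
ΣF_y = 0: O_y + T·sin50° − 40 − 35 = 0 → O_y = 75 − 60.2974 × 0.766044 = 28.81 kN.

T = 60.30 kN, O_x = 38.76 kN, O_y = 28.81 kN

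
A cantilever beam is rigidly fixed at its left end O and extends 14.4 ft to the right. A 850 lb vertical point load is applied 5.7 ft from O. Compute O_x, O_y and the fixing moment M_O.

O_x = 0, O_y = 850.0 lb, M_O = 4845 lb·ft

ΣF_x = 0: O_x = 0.
ΣF_y = 0: O_y − 850 = 0 → O_y = 850.0 lb.
ΣM about O: M_O − 850·5.7 = 0 → M_O = 4845 lb·ft.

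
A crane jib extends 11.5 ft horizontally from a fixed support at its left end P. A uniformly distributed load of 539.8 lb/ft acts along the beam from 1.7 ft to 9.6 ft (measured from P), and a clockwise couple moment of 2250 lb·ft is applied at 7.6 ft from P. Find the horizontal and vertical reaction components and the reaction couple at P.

P_x = 0, P_y = 4264 lb, M_P = 26340 lb·ft

Resultant of the distributed load: 539.8 × 7.9 = 4264.42 lb at 5.65 ft from P.
ΣF_x = 0: P_x = 0.
ΣF_y = 0: P_y − 539.8·7.9 = 0 → P_y = 4264 lb.
ΣM about P: M_P − (539.8·7.9)·5.65 − 2250 = 0 → M_P = 26340 lb·ft.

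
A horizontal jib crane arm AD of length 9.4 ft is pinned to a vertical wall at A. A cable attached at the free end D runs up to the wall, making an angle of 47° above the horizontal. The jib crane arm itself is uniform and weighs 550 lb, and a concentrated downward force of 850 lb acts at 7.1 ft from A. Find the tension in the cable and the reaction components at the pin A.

ΣM about A: T·sin47°·9.4 − 550·4.7 − 850·7.1 = 0 → T = 8620/(9.4·0.731354) = 1253.87 ≈ 1254 lb.
ΣF_x = 0: A_x − T·cos47° = 0 → A_x = 1253.87 × 0.681998 = 855.1 lb.
ΣF_y = 0: A_y + T·sin47° − 550 − 850 = 0 → A_y = 1400 − 1253.87 × 0.731354 = 483.0 lb.

T = 1254 lb, A_x = 855.1 lb, A_y = 483.0 lb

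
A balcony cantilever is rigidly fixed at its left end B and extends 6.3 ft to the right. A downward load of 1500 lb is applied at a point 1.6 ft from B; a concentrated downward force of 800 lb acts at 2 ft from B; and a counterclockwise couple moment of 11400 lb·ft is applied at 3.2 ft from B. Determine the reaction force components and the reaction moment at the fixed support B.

B_x = 0, B_y = 2300 lb, M_B = -7400 lb·ft

ΣF_x = 0: B_x = 0.
ΣF_y = 0: B_y − 1500 − 800 = 0 → B_y = 2300 lb.
ΣM about B: M_B − 1500·1.6 − 800·2 + 11400 = 0 → M_B = -7400 lb·ft.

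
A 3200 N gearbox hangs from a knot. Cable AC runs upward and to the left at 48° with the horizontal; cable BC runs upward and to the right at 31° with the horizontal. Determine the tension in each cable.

ΣF_x = 0: −T_AC·cos48° + T_BC·cos31° = 0 → T_BC = 0.78063·T_AC.
ΣF_y = 0: T_AC·sin48° + T_BC·sin31° = 3200.
Substitute: T_AC·(0.743145 + 0.78063·0.515038) = 3200 → T_AC = 2794.27 ≈ 2794 N.
Then T_BC = 0.78063 × 2794.27 = 2181 N.

T_AC = 2794 N, T_BC = 2181 N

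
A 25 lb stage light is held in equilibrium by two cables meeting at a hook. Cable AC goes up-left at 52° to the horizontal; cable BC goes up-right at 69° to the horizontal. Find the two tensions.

ΣF_x = 0: −T_AC·cos52° + T_BC·cos69° = 0 → T_BC = 1.71796·T_AC.
ΣF_y = 0: T_AC·sin52° + T_BC·sin69° = 25.
Substitute: T_AC·(0.788011 + 1.71796·0.93358) = 25 → T_AC = 10.4521 ≈ 10.45 lb.
Then T_BC = 1.71796 × 10.4521 = 17.96 lb.

T_AC = 10.45 lb, T_BC = 17.96 lb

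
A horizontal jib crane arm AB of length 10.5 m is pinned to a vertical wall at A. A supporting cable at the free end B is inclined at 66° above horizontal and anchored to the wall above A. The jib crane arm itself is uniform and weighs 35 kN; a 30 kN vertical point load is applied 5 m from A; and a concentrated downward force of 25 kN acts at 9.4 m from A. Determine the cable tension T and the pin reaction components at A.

ΣM about A: T·sin66°·10.5 − 35·5.25 − 30·5 − 25·9.4 = 0 → T = 568.75/(10.5·0.913545) = 59.2928 ≈ 59.29 kN.
ΣF_x = 0: A_x − T·cos66° = 0 → A_x = 59.2928 × 0.406737 = 24.12 kN.
ΣF_y = 0: A_y + T·sin66° − 35 − 30 − 25 = 0 → A_y = 90 − 59.2928 × 0.913545 = 35.83 kN.

T = 59.29 kN, A_x = 24.12 kN, A_y = 35.83 kN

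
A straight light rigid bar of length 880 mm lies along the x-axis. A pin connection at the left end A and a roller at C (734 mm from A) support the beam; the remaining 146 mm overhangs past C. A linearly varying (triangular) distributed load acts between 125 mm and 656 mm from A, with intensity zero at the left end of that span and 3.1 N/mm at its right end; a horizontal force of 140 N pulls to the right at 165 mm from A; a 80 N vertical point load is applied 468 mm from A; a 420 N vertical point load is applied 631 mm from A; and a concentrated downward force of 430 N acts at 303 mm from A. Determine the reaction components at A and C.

A_x = -140.0 N, A_y = 626.4 N, C_y = 1127 N

Resultant of the triangular load: ½ × 3.1 × 531 = 823.05 N, acting at 479 mm from A (one-third of the span from the peak).
Taking moments about A: C_y·734 − (½·3.1·531)·479 − 80·468 − 420·631 − 430·303 = 0 → C_y = 826990.95/734 = 1126.69 ≈ 1127 N.
ΣF_y = 0: A_y + 1126.69 − ½·3.1·531 − 80 − 420 − 430 = 0 → A_y = 626.4 N.
ΣF_x = 0: A_x + 140 = 0 → A_x = -140.0 N.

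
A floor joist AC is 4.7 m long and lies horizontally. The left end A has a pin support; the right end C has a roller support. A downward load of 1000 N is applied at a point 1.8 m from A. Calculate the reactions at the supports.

A_x = 0, A_y = 617.0 N, C_y = 383.0 N

Taking moments about A: C_y·4.7 − 1000·1.8 = 0 → C_y = 1800/4.7 = 382.979 ≈ 383.0 N.
ΣF_y = 0: A_y + 382.979 − 1000 = 0 → A_y = 617.0 N.
ΣF_x = 0: no horizontal applied forces, so A_x = 0.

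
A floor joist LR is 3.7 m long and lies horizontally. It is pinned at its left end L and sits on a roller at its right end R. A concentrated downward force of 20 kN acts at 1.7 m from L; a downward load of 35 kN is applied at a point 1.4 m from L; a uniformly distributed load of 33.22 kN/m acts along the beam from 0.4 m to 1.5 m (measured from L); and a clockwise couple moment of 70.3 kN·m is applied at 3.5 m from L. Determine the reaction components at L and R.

Resultant of the distributed load: 33.22 × 1.1 = 36.542 kN at 0.95 m from L.
Moments about L: R_y·3.7 − 20·1.7 − 35·1.4 − (33.22·1.1)·0.95 − 70.3 = 0 → R_y = 188.0149/3.7 = 50.8148 ≈ 50.81 kN.
ΣF_y = 0: L_y + 50.8148 − 20 − 35 − 33.22·1.1 = 0 → L_y = 40.73 kN.
ΣF_x = 0: no horizontal applied forces, so L_x = 0.

L_x = 0, L_y = 40.73 kN, R_y = 50.81 kN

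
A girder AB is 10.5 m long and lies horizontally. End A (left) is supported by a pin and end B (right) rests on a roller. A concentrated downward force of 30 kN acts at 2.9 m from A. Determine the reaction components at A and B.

Taking moments about A: B_y·10.5 − 30·2.9 = 0 → B_y = 87/10.5 = 8.28571 ≈ 8.286 kN.
ΣF_y = 0: A_y + 8.28571 − 30 = 0 → A_y = 21.71 kN.
ΣF_x = 0: no horizontal applied forces, so A_x = 0.

A_x = 0, A_y = 21.71 kN, B_y = 8.286 kN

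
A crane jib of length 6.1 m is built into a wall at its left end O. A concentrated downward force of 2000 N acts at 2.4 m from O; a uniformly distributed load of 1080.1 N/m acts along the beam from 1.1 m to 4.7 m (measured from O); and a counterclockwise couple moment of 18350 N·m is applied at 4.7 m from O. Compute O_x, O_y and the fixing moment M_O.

Resultant of the distributed load: 1080.1 × 3.6 = 3888.36 N at 2.9 m from O.
ΣF_x = 0: O_x = 0.
ΣF_y = 0: O_y − 2000 − 1080.1·3.6 = 0 → O_y = 5888 N.
ΣM about O: M_O − 2000·2.4 − (1080.1·3.6)·2.9 + 18350 = 0 → M_O = -2274 N·m.

O_x = 0, O_y = 5888 N, M_O = -2274 N·m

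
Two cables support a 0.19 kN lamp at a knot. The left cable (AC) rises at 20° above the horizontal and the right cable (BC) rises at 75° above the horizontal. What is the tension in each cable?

T_AC = 0.04936 kN, T_BC = 0.1792 kN

ΣF_x = 0: −T_AC·cos20° + T_BC·cos75° = 0 → T_BC = 3.63069·T_AC.
ΣF_y = 0: T_AC·sin20° + T_BC·sin75° = 0.19.
Substitute: T_AC·(0.34202 + 3.63069·0.965926) = 0.19 → T_AC = 0.0493635 ≈ 0.04936 kN.
Then T_BC = 3.63069 × 0.0493635 = 0.1792 kN.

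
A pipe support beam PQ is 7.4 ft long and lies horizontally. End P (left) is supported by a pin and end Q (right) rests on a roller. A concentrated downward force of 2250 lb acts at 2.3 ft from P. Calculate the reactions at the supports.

P_x = 0, P_y = 1551 lb, Q_y = 699.3 lb

Taking moments about P: Q_y·7.4 − 2250·2.3 = 0 → Q_y = 5175/7.4 = 699.324 ≈ 699.3 lb.
ΣF_y = 0: P_y + 699.324 − 2250 = 0 → P_y = 1551 lb.
ΣF_x = 0: no horizontal applied forces, so P_x = 0.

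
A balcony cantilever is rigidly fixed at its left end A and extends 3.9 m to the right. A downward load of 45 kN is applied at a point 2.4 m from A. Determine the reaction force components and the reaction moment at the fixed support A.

A_x = 0, A_y = 45.00 kN, M_A = 108.0 kN·m

ΣF_x = 0: A_x = 0.
ΣF_y = 0: A_y − 45 = 0 → A_y = 45.00 kN.
ΣM about A: M_A − 45·2.4 = 0 → M_A = 108.0 kN·m.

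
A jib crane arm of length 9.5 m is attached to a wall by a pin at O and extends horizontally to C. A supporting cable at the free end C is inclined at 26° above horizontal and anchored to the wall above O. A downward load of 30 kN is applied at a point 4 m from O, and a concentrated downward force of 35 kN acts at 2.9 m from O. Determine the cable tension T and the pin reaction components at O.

T = 53.19 kN, O_x = 47.80 kN, O_y = 41.68 kN

ΣM about O: T·sin26°·9.5 − 30·4 − 35·2.9 = 0 → T = 221.5/(9.5·0.438371) = 53.1873 ≈ 53.19 kN.
ΣF_x = 0: O_x − T·cos26° = 0 → O_x = 53.1873 × 0.898794 = 47.80 kN.
ΣF_y = 0: O_y + T·sin26° − 30 − 35 = 0 → O_y = 65 − 53.1873 × 0.438371 = 41.68 kN.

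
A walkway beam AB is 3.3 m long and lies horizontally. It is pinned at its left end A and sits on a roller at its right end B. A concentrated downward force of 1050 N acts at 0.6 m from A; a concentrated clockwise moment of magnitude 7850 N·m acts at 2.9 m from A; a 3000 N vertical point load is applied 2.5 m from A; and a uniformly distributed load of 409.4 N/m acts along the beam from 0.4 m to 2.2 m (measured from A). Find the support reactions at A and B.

Resultant of the distributed load: 409.4 × 1.8 = 736.92 N at 1.3 m from A.
Taking moments about A: B_y·3.3 − 1050·0.6 − 7850 − 3000·2.5 − (409.4·1.8)·1.3 = 0 → B_y = 16937.996/3.3 = 5132.73 ≈ 5133 N.
ΣF_y = 0: A_y + 5132.73 − 1050 − 3000 − 409.4·1.8 = 0 → A_y = -345.8 N.
ΣF_x = 0: no horizontal applied forces, so A_x = 0.

A_x = 0, A_y = -345.8 N, B_y = 5133 N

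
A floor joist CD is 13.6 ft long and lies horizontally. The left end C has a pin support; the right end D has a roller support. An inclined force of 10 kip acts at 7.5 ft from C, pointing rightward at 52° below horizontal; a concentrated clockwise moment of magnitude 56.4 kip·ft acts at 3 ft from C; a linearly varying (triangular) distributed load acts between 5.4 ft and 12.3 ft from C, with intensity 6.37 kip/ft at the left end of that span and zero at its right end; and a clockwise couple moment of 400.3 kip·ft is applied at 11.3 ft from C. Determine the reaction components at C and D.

C_x = -6.157 kip, C_y = -20.51 kip, D_y = 50.37 kip

Resultant of the triangular load: ½ × 6.37 × 6.9 = 21.9765 kip, acting at 7.7 ft from C (one-third of the span from the peak).
Taking moments about C: D_y·13.6 − 10·sin52°·7.5 − 56.4 − (½·6.37·6.9)·7.7 − 400.3 = 0 → D_y = 685.02/13.6 = 50.3691 ≈ 50.37 kip.
ΣF_y = 0: C_y + 50.3691 − 10·sin52° − ½·6.37·6.9 = 0 → C_y = -20.51 kip.
ΣF_x = 0: C_x + 10·cos52° = 0 → C_x = -6.157 kip.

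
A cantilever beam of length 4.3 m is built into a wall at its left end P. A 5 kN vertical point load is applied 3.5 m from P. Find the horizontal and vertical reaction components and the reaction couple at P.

ΣF_x = 0: P_x = 0.
ΣF_y = 0: P_y − 5 = 0 → P_y = 5.000 kN.
ΣM about P: M_P − 5·3.5 = 0 → M_P = 17.50 kN·m.

P_x = 0, P_y = 5.000 kN, M_P = 17.50 kN·m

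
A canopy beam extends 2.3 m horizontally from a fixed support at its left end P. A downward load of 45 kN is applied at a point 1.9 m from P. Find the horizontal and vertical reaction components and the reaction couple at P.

ΣF_x = 0: P_x = 0.
ΣF_y = 0: P_y − 45 = 0 → P_y = 45.00 kN.
ΣM about P: M_P − 45·1.9 = 0 → M_P = 85.50 kN·m.

P_x = 0, P_y = 45.00 kN, M_P = 85.50 kN·m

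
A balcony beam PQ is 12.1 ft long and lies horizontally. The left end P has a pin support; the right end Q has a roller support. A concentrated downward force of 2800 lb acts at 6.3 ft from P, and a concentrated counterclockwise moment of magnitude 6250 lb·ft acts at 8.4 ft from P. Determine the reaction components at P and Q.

ΣM about P: Q_y·12.1 − 2800·6.3 + 6250 = 0 → Q_y = 11390/12.1 = 941.322 ≈ 941.3 lb.
ΣF_y = 0: P_y + 941.322 − 2800 = 0 → P_y = 1859 lb.
ΣF_x = 0: no horizontal applied forces, so P_x = 0.

P_x = 0, P_y = 1859 lb, Q_y = 941.3 lb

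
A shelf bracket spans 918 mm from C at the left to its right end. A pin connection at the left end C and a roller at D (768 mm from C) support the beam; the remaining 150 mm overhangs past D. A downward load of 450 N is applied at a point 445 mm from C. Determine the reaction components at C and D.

ΣM about C: D_y·768 − 450·445 = 0 → D_y = 200250/768 = 260.742 ≈ 260.7 N.
ΣF_y = 0: C_y + 260.742 − 450 = 0 → C_y = 189.3 N.
ΣF_x = 0: no horizontal applied forces, so C_x = 0.

C_x = 0, C_y = 189.3 N, D_y = 260.7 N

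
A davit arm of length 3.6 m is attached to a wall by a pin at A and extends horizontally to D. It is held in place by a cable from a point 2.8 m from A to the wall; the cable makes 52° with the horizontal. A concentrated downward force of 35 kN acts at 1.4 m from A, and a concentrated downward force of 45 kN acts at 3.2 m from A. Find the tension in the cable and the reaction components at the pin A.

ΣM about A: T·sin52°·2.8 − 35·1.4 − 45·3.2 = 0 → T = 193/(2.8·0.788011) = 87.4716 ≈ 87.47 kN.
ΣF_x = 0: A_x − T·cos52° = 0 → A_x = 87.4716 × 0.615661 = 53.85 kN.
ΣF_y = 0: A_y + T·sin52° − 35 − 45 = 0 → A_y = 80 − 87.4716 × 0.788011 = 11.07 kN.

T = 87.47 kN, A_x = 53.85 kN, A_y = 11.07 kN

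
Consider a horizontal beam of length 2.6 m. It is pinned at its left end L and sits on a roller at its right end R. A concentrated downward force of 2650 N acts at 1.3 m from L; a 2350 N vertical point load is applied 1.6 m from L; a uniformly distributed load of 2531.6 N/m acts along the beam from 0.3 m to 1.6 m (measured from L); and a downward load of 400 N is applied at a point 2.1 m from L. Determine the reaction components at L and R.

L_x = 0, L_y = 4394 N, R_y = 4297 N

Resultant of the distributed load: 2531.6 × 1.3 = 3291.08 N at 0.95 m from L.
Taking moments about L: R_y·2.6 − 2650·1.3 − 2350·1.6 − (2531.6·1.3)·0.95 − 400·2.1 = 0 → R_y = 11171.526/2.6 = 4296.74 ≈ 4297 N.
ΣF_y = 0: L_y + 4296.74 − 2650 − 2350 − 2531.6·1.3 − 400 = 0 → L_y = 4394 N.
ΣF_x = 0: no horizontal applied forces, so L_x = 0.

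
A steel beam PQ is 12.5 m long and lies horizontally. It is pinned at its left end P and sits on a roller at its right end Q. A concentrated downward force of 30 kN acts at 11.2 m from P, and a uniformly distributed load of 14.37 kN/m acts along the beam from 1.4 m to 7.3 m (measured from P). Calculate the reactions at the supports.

Resultant of the distributed load: 14.37 × 5.9 = 84.783 kN at 4.35 m from P.
Moments about P: Q_y·12.5 − 30·11.2 − (14.37·5.9)·4.35 = 0 → Q_y = 704.80605/12.5 = 56.3845 ≈ 56.38 kN.
ΣF_y = 0: P_y + 56.3845 − 30 − 14.37·5.9 = 0 → P_y = 58.40 kN.
ΣF_x = 0: no horizontal applied forces, so P_x = 0.

P_x = 0, P_y = 58.40 kN, Q_y = 56.38 kN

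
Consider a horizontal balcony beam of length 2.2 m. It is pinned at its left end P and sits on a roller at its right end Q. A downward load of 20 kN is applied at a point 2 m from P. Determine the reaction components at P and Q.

ΣM about P: Q_y·2.2 − 20·2 = 0 → Q_y = 40/2.2 = 18.1818 ≈ 18.18 kN.
ΣF_y = 0: P_y + 18.1818 − 20 = 0 → P_y = 1.818 kN.
ΣF_x = 0: no horizontal applied forces, so P_x = 0.

P_x = 0, P_y = 1.818 kN, Q_y = 18.18 kN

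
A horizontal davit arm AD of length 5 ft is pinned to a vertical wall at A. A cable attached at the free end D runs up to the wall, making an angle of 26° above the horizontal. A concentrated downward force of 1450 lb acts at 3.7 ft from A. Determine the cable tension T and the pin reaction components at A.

T = 2448 lb, A_x = 2200 lb, A_y = 377.0 lb

ΣM about A: T·sin26°·5 − 1450·3.7 = 0 → T = 5365/(5·0.438371) = 2447.7 ≈ 2448 lb.
ΣF_x = 0: A_x − T·cos26° = 0 → A_x = 2447.7 × 0.898794 = 2200 lb.
ΣF_y = 0: A_y + T·sin26° − 1450 = 0 → A_y = 1450 − 2447.7 × 0.438371 = 377.0 lb.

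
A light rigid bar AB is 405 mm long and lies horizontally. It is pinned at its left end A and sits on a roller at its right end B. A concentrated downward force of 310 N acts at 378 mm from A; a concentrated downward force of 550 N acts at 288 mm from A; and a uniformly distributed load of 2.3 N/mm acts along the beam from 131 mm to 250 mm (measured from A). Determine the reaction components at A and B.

Resultant of the distributed load: 2.3 × 119 = 273.7 N at 190.5 mm from A.
Moments about A: B_y·405 − 310·378 − 550·288 − (2.3·119)·190.5 = 0 → B_y = 327719.85/405 = 809.185 ≈ 809.2 N.
ΣF_y = 0: A_y + 809.185 − 310 − 550 − 2.3·119 = 0 → A_y = 324.5 N.
ΣF_x = 0: no horizontal applied forces, so A_x = 0.

A_x = 0, A_y = 324.5 N, B_y = 809.2 N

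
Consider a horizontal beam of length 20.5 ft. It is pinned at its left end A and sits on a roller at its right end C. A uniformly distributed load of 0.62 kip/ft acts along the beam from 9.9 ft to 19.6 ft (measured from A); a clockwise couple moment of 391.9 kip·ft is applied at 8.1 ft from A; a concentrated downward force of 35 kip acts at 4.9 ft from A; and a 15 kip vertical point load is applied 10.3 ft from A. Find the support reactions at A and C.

Resultant of the distributed load: 0.62 × 9.7 = 6.014 kip at 14.75 ft from A.
Moments about A: C_y·20.5 − (0.62·9.7)·14.75 − 391.9 − 35·4.9 − 15·10.3 = 0 → C_y = 806.6065/20.5 = 39.3467 ≈ 39.35 kip.
ΣF_y = 0: A_y + 39.3467 − 0.62·9.7 − 35 − 15 = 0 → A_y = 16.67 kip.
ΣF_x = 0: no horizontal applied forces, so A_x = 0.

A_x = 0, A_y = 16.67 kip, C_y = 39.35 kip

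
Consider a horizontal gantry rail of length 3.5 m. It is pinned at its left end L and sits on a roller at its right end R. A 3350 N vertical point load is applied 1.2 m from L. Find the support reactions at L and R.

L_x = 0, L_y = 2201 N, R_y = 1149 N

Taking moments about L: R_y·3.5 − 3350·1.2 = 0 → R_y = 4020/3.5 = 1148.57 ≈ 1149 N.
ΣF_y = 0: L_y + 1148.57 − 3350 = 0 → L_y = 2201 N.
ΣF_x = 0: no horizontal applied forces, so L_x = 0.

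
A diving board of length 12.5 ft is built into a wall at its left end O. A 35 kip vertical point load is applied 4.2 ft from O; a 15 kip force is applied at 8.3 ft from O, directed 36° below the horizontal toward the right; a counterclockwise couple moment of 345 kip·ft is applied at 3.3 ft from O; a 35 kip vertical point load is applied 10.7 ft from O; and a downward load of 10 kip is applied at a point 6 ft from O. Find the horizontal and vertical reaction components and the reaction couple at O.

ΣF_x = 0: O_x + 15·cos36° = 0 → O_x = -12.14 kip.
ΣF_y = 0: O_y − 35 − 15·sin36° − 35 − 10 = 0 → O_y = 88.82 kip.
ΣM about O: M_O − 35·4.2 − 15·sin36°·8.3 + 345 − 35·10.7 − 10·6 = 0 → M_O = 309.7 kip·ft.

O_x = -12.14 kip, O_y = 88.82 kip, M_O = 309.7 kip·ft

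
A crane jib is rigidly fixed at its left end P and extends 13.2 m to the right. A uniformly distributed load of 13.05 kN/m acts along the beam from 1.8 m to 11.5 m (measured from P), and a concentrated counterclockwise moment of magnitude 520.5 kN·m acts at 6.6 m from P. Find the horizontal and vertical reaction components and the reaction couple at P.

P_x = 0, P_y = 126.6 kN, M_P = 321.3 kN·m

Resultant of the distributed load: 13.05 × 9.7 = 126.585 kN at 6.65 m from P.
ΣF_x = 0: P_x = 0.
ΣF_y = 0: P_y − 13.05·9.7 = 0 → P_y = 126.6 kN.
ΣM about P: M_P − (13.05·9.7)·6.65 + 520.5 = 0 → M_P = 321.3 kN·m.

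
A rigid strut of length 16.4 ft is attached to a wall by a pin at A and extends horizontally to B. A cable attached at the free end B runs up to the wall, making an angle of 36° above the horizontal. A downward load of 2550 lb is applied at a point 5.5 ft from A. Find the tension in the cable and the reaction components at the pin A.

ΣM about A: T·sin36°·16.4 − 2550·5.5 = 0 → T = 14025/(16.4·0.587785) = 1454.92 ≈ 1455 lb.
ΣF_x = 0: A_x − T·cos36° = 0 → A_x = 1454.92 × 0.809017 = 1177 lb.
ΣF_y = 0: A_y + T·sin36° − 2550 = 0 → A_y = 2550 − 1454.92 × 0.587785 = 1695 lb.

T = 1455 lb, A_x = 1177 lb, A_y = 1695 lb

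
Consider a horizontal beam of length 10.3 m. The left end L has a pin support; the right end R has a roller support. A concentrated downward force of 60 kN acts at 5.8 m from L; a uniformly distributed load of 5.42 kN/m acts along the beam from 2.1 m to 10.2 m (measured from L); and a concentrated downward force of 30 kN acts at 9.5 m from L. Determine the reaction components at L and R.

L_x = 0, L_y = 46.23 kN, R_y = 87.67 kN

Resultant of the distributed load: 5.42 × 8.1 = 43.902 kN at 6.15 m from L.
Taking moments about L: R_y·10.3 − 60·5.8 − (5.42·8.1)·6.15 − 30·9.5 = 0 → R_y = 902.9973/10.3 = 87.6696 ≈ 87.67 kN.
ΣF_y = 0: L_y + 87.6696 − 60 − 5.42·8.1 − 30 = 0 → L_y = 46.23 kN.
ΣF_x = 0: no horizontal applied forces, so L_x = 0.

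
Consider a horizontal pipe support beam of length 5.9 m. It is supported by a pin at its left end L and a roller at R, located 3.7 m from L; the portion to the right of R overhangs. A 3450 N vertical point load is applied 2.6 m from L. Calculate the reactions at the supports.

L_x = 0, L_y = 1026 N, R_y = 2424 N

Moments about L: R_y·3.7 − 3450·2.6 = 0 → R_y = 8970/3.7 = 2424.32 ≈ 2424 N.
ΣF_y = 0: L_y + 2424.32 − 3450 = 0 → L_y = 1026 N.
ΣF_x = 0: no horizontal applied forces, so L_x = 0.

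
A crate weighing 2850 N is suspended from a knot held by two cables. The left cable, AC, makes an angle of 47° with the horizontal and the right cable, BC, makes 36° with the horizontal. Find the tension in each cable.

ΣF_x = 0: −T_AC·cos47° + T_BC·cos36° = 0 → T_BC = 0.842996·T_AC.
ΣF_y = 0: T_AC·sin47° + T_BC·sin36° = 2850.
Substitute: T_AC·(0.731354 + 0.842996·0.587785) = 2850 → T_AC = 2323.01 ≈ 2323 N.
Then T_BC = 0.842996 × 2323.01 = 1958 N.

T_AC = 2323 N, T_BC = 1958 N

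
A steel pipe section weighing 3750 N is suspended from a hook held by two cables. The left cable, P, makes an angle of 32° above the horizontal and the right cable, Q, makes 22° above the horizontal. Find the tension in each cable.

ΣF_x = 0: −T_P·cos32° + T_Q·cos22° = 0 → T_Q = 0.914649·T_P.
ΣF_y = 0: T_P·sin32° + T_Q·sin22° = 3750.
Substitute: T_P·(0.529919 + 0.914649·0.374607) = 3750 → T_P = 4297.73 ≈ 4298 N.
Then T_Q = 0.914649 × 4297.73 = 3931 N.

T_P = 4298 N, T_Q = 3931 N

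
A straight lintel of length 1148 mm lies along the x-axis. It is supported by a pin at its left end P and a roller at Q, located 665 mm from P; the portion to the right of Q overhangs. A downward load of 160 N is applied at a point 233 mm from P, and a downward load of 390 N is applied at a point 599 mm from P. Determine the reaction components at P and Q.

Moments about P: Q_y·665 − 160·233 − 390·599 = 0 → Q_y = 270890/665 = 407.353 ≈ 407.4 N.
ΣF_y = 0: P_y + 407.353 − 160 − 390 = 0 → P_y = 142.6 N.
ΣF_x = 0: no horizontal applied forces, so P_x = 0.

P_x = 0, P_y = 142.6 N, Q_y = 407.4 N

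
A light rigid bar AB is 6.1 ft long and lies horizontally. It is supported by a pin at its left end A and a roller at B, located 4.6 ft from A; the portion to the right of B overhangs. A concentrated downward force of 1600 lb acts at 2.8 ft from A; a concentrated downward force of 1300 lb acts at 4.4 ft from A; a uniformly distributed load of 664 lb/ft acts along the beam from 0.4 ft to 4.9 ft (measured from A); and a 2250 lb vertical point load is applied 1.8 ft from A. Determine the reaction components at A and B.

Resultant of the distributed load: 664 × 4.5 = 2988 lb at 2.65 ft from A.
Moments about A: B_y·4.6 − 1600·2.8 − 1300·4.4 − (664·4.5)·2.65 − 2250·1.8 = 0 → B_y = 22168.2/4.6 = 4819.17 ≈ 4819 lb.
ΣF_y = 0: A_y + 4819.17 − 1600 − 1300 − 664·4.5 − 2250 = 0 → A_y = 3319 lb.
ΣF_x = 0: no horizontal applied forces, so A_x = 0.

A_x = 0, A_y = 3319 lb, B_y = 4819 lb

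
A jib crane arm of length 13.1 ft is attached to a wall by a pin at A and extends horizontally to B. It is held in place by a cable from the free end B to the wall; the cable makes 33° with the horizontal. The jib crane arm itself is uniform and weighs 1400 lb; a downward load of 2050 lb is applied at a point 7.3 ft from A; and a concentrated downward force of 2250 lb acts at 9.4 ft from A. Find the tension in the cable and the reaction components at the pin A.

T = 6347 lb, A_x = 5323 lb, A_y = 2243 lb

ΣM about A: T·sin33°·13.1 − 1400·6.55 − 2050·7.3 − 2250·9.4 = 0 → T = 45285/(13.1·0.544639) = 6347.09 ≈ 6347 lb.
ΣF_x = 0: A_x − T·cos33° = 0 → A_x = 6347.09 × 0.838671 = 5323 lb.
ΣF_y = 0: A_y + T·sin33° − 1400 − 2050 − 2250 = 0 → A_y = 5700 − 6347.09 × 0.544639 = 2243 lb.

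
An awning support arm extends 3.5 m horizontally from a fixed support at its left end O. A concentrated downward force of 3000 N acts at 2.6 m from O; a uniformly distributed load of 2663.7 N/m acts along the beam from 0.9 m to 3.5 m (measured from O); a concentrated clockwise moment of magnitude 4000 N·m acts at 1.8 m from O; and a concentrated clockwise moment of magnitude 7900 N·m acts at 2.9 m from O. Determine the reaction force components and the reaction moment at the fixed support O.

Resultant of the distributed load: 2663.7 × 2.6 = 6925.62 N at 2.2 m from O.
ΣF_x = 0: O_x = 0.
ΣF_y = 0: O_y − 3000 − 2663.7·2.6 = 0 → O_y = 9926 N.
ΣM about O: M_O − 3000·2.6 − (2663.7·2.6)·2.2 − 4000 − 7900 = 0 → M_O = 34940 N·m.

O_x = 0, O_y = 9926 N, M_O = 34940 N·m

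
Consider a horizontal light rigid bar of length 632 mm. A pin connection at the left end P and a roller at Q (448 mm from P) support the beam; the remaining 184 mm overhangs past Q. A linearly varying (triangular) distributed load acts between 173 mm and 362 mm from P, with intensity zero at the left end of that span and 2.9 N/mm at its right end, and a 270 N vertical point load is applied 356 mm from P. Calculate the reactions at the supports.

P_x = 0, P_y = 146.6 N, Q_y = 397.5 N

Resultant of the triangular load: ½ × 2.9 × 189 = 274.05 N, acting at 299 mm from P (one-third of the span from the peak).
Taking moments about P: Q_y·448 − (½·2.9·189)·299 − 270·356 = 0 → Q_y = 178060.95/448 = 397.457 ≈ 397.5 N.
ΣF_y = 0: P_y + 397.457 − ½·2.9·189 − 270 = 0 → P_y = 146.6 N.
ΣF_x = 0: no horizontal applied forces, so P_x = 0.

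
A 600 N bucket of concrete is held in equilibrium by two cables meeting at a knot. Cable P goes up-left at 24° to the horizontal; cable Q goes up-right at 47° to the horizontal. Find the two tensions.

T_P = 432.8 N, T_Q = 579.7 N

ΣF_x = 0: −T_P·cos24° + T_Q·cos47° = 0 → T_Q = 1.33951·T_P.
ΣF_y = 0: T_P·sin24° + T_Q·sin47° = 600.
Substitute: T_P·(0.406737 + 1.33951·0.731354) = 600 → T_P = 432.778 ≈ 432.8 N.
Then T_Q = 1.33951 × 432.778 = 579.7 N.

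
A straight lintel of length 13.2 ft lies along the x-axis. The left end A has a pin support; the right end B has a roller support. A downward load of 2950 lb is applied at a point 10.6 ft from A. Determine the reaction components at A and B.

A_x = 0, A_y = 581.1 lb, B_y = 2369 lb

Moments about A: B_y·13.2 − 2950·10.6 = 0 → B_y = 31270/13.2 = 2368.94 ≈ 2369 lb.
ΣF_y = 0: A_y + 2368.94 − 2950 = 0 → A_y = 581.1 lb.
ΣF_x = 0: no horizontal applied forces, so A_x = 0.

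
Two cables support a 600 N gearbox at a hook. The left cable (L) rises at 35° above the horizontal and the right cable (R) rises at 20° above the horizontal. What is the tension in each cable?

T_L = 688.3 N, T_R = 600.0 N

ΣF_x = 0: −T_L·cos35° + T_R·cos20° = 0 → T_R = 0.871723·T_L.
ΣF_y = 0: T_L·sin35° + T_R·sin20° = 600.
Substitute: T_L·(0.573576 + 0.871723·0.34202) = 600 → T_L = 688.292 ≈ 688.3 N.
Then T_R = 0.871723 × 688.292 = 600.0 N.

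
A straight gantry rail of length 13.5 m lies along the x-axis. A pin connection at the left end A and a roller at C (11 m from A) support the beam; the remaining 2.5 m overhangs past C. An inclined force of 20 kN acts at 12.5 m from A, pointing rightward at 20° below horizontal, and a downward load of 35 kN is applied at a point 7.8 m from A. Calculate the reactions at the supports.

A_x = -18.79 kN, A_y = 9.249 kN, C_y = 32.59 kN

ΣM about A: C_y·11 − 20·sin20°·12.5 − 35·7.8 = 0 → C_y = 358.505/11 = 32.5914 ≈ 32.59 kN.
ΣF_y = 0: A_y + 32.5914 − 20·sin20° − 35 = 0 → A_y = 9.249 kN.
ΣF_x = 0: A_x + 20·cos20° = 0 → A_x = -18.79 kN.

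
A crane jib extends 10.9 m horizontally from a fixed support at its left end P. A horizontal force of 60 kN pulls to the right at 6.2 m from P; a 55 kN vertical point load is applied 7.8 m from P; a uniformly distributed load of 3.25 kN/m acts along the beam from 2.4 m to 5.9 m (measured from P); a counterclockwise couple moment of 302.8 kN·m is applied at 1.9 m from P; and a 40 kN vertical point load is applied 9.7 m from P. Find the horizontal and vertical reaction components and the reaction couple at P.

Resultant of the distributed load: 3.25 × 3.5 = 11.375 kN at 4.15 m from P.
ΣF_x = 0: P_x + 60 = 0 → P_x = -60.00 kN.
ΣF_y = 0: P_y − 55 − 3.25·3.5 − 40 = 0 → P_y = 106.4 kN.
ΣM about P: M_P − 55·7.8 − (3.25·3.5)·4.15 + 302.8 − 40·9.7 = 0 → M_P = 561.4 kN·m.

P_x = -60.00 kN, P_y = 106.4 kN, M_P = 561.4 kN·m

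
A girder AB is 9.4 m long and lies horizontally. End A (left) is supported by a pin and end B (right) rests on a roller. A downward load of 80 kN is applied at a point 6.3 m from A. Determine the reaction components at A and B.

Taking moments about A: B_y·9.4 − 80·6.3 = 0 → B_y = 504/9.4 = 53.617 ≈ 53.62 kN.
ΣF_y = 0: A_y + 53.617 − 80 = 0 → A_y = 26.38 kN.
ΣF_x = 0: no horizontal applied forces, so A_x = 0.

A_x = 0, A_y = 26.38 kN, B_y = 53.62 kN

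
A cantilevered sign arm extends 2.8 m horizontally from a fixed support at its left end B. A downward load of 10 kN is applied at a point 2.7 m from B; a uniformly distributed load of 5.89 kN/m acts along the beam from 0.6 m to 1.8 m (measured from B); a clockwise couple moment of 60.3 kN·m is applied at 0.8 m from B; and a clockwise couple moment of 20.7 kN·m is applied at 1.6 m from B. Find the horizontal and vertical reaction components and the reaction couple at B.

Resultant of the distributed load: 5.89 × 1.2 = 7.068 kN at 1.2 m from B.
ΣF_x = 0: B_x = 0.
ΣF_y = 0: B_y − 10 − 5.89·1.2 = 0 → B_y = 17.07 kN.
ΣM about B: M_B − 10·2.7 − (5.89·1.2)·1.2 − 60.3 − 20.7 = 0 → M_B = 116.5 kN·m.

B_x = 0, B_y = 17.07 kN, M_B = 116.5 kN·m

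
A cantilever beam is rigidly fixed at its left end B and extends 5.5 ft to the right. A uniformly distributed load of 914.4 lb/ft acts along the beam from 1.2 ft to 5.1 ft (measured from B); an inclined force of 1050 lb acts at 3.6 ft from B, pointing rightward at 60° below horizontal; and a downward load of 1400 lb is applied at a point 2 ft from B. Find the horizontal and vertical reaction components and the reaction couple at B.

B_x = -525.0 lb, B_y = 5875 lb, M_B = 17310 lb·ft

Resultant of the distributed load: 914.4 × 3.9 = 3566.16 lb at 3.15 ft from B.
ΣF_x = 0: B_x + 1050·cos60° = 0 → B_x = -525.0 lb.
ΣF_y = 0: B_y − 914.4·3.9 − 1050·sin60° − 1400 = 0 → B_y = 5875 lb.
ΣM about B: M_B − (914.4·3.9)·3.15 − 1050·sin60°·3.6 − 1400·2 = 0 → M_B = 17310 lb·ft.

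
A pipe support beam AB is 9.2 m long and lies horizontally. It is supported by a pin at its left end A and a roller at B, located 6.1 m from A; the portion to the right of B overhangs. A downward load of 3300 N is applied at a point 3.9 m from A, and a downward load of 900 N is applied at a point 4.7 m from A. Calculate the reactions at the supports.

Taking moments about A: B_y·6.1 − 3300·3.9 − 900·4.7 = 0 → B_y = 17100/6.1 = 2803.28 ≈ 2803 N.
ΣF_y = 0: A_y + 2803.28 − 3300 − 900 = 0 → A_y = 1397 N.
ΣF_x = 0: no horizontal applied forces, so A_x = 0.

A_x = 0, A_y = 1397 N, B_y = 2803 N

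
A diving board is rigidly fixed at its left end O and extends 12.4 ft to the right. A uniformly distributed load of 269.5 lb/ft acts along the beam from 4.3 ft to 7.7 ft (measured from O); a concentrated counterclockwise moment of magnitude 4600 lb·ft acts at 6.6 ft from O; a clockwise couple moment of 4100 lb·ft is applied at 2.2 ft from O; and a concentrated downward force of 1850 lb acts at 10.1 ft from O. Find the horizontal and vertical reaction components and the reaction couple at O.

Resultant of the distributed load: 269.5 × 3.4 = 916.3 lb at 6 ft from O.
ΣF_x = 0: O_x = 0.
ΣF_y = 0: O_y − 269.5·3.4 − 1850 = 0 → O_y = 2766 lb.
ΣM about O: M_O − (269.5·3.4)·6 + 4600 − 4100 − 1850·10.1 = 0 → M_O = 23680 lb·ft.

O_x = 0, O_y = 2766 lb, M_O = 23680 lb·ft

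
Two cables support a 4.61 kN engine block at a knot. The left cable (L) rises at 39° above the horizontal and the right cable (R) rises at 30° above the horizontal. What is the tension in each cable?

T_L = 4.276 kN, T_R = 3.838 kN

ΣF_x = 0: −T_L·cos39° + T_R·cos30° = 0 → T_R = 0.897371·T_L.
ΣF_y = 0: T_L·sin39° + T_R·sin30° = 4.61.
Substitute: T_L·(0.62932 + 0.897371·0.5) = 4.61 → T_L = 4.27642 ≈ 4.276 kN.
Then T_R = 0.897371 × 4.27642 = 3.838 kN.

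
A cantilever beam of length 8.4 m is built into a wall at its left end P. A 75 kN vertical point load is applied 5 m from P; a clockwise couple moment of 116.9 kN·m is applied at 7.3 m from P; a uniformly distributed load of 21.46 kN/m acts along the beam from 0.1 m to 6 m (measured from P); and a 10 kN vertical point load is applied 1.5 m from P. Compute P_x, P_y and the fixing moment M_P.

P_x = 0, P_y = 211.6 kN, M_P = 893.1 kN·m

Resultant of the distributed load: 21.46 × 5.9 = 126.614 kN at 3.05 m from P.
ΣF_x = 0: P_x = 0.
ΣF_y = 0: P_y − 75 − 21.46·5.9 − 10 = 0 → P_y = 211.6 kN.
ΣM about P: M_P − 75·5 − 116.9 − (21.46·5.9)·3.05 − 10·1.5 = 0 → M_P = 893.1 kN·m.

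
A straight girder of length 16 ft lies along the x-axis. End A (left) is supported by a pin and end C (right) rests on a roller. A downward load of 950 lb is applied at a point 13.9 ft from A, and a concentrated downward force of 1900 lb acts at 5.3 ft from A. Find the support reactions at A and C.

Moments about A: C_y·16 − 950·13.9 − 1900·5.3 = 0 → C_y = 23275/16 = 1454.69 ≈ 1455 lb.
ΣF_y = 0: A_y + 1454.69 − 950 − 1900 = 0 → A_y = 1395 lb.
ΣF_x = 0: no horizontal applied forces, so A_x = 0.

A_x = 0, A_y = 1395 lb, C_y = 1455 lb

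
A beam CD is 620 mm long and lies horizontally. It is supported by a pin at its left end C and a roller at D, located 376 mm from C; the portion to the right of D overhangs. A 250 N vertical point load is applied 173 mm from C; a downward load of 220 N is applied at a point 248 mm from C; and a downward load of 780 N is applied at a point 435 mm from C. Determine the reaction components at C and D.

C_x = 0, C_y = 87.47 N, D_y = 1163 N

Moments about C: D_y·376 − 250·173 − 220·248 − 780·435 = 0 → D_y = 437110/376 = 1162.53 ≈ 1163 N.
ΣF_y = 0: C_y + 1162.53 − 250 − 220 − 780 = 0 → C_y = 87.47 N.
ΣF_x = 0: no horizontal applied forces, so C_x = 0.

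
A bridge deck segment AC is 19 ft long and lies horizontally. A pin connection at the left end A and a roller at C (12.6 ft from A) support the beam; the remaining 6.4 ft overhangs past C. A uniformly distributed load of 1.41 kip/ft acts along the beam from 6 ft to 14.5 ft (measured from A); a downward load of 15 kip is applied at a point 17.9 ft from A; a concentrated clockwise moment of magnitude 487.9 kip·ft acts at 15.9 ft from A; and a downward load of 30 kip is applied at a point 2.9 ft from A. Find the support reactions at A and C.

Resultant of the distributed load: 1.41 × 8.5 = 11.985 kip at 10.25 ft from A.
Taking moments about A: C_y·12.6 − (1.41·8.5)·10.25 − 15·17.9 − 487.9 − 30·2.9 = 0 → C_y = 966.24625/12.6 = 76.6862 ≈ 76.69 kip.
ΣF_y = 0: A_y + 76.6862 − 1.41·8.5 − 15 − 30 = 0 → A_y = -19.70 kip.
ΣF_x = 0: no horizontal applied forces, so A_x = 0.

A_x = 0, A_y = -19.70 kip, C_y = 76.69 kip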